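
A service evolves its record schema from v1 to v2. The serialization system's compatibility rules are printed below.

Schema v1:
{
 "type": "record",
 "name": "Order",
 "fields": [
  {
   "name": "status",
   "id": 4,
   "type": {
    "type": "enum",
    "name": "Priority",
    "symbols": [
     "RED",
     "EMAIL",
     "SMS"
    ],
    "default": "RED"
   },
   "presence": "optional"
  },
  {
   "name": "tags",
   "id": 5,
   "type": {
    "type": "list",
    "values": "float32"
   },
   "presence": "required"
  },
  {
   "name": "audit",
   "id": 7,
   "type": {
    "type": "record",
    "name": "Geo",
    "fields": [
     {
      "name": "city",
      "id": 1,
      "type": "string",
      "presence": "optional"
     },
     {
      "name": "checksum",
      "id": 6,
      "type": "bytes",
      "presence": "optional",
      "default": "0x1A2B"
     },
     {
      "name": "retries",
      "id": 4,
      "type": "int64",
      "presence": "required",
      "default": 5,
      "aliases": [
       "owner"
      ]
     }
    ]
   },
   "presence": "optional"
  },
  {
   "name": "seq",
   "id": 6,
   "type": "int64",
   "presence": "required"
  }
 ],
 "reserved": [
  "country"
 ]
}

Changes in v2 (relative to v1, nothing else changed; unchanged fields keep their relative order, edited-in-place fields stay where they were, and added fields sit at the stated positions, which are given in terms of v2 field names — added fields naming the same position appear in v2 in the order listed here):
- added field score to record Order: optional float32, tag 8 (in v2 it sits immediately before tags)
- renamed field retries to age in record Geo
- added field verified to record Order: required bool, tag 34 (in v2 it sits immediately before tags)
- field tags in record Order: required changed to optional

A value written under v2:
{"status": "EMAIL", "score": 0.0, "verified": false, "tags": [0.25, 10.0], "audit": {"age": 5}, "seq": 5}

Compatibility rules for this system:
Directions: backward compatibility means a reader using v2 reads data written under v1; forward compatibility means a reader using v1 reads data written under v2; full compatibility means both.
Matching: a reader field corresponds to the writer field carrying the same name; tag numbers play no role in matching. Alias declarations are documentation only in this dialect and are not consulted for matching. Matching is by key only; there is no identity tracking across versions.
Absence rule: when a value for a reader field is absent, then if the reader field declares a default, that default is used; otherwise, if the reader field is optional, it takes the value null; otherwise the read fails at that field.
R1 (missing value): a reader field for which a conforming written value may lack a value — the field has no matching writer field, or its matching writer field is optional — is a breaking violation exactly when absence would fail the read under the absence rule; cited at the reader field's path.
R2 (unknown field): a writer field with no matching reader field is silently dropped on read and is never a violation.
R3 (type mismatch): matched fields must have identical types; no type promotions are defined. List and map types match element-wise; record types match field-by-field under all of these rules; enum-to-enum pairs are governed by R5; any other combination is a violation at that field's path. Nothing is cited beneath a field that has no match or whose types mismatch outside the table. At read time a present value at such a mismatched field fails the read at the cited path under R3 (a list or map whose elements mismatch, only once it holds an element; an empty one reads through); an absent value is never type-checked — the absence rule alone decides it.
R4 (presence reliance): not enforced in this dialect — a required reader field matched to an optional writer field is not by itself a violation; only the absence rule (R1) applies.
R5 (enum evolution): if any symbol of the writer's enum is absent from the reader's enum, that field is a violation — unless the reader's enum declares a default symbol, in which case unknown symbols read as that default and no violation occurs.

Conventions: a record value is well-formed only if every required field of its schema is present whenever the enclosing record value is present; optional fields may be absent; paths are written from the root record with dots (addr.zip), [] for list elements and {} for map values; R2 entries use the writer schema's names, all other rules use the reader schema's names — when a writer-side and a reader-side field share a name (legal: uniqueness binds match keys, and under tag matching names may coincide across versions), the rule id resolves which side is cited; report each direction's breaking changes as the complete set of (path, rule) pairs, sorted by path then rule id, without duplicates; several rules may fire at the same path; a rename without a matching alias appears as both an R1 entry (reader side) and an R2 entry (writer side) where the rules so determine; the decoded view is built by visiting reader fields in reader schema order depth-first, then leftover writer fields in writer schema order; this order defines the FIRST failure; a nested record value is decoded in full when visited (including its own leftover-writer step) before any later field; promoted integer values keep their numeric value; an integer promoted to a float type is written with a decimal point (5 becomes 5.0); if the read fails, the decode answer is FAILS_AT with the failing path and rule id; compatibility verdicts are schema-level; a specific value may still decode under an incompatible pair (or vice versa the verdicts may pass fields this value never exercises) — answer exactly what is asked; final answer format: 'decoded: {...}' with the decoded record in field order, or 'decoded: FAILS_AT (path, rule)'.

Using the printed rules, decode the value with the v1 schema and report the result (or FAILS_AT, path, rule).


decoded: {"status": "EMAIL", "tags": [0.25, 10.0], "audit": {"city": null, "checksum": 0x1A2B, "retries": 5}, "seq": 5}

in Order below, arrows point writer -> reader
decode walk for Order under reader schema v1:
  status := "EMAIL"
  tags := [0.25, 10.0]
  audit.city := null (not supplied -> null)
  audit.checksum := 0x1A2B (no value, default fills)
  audit.retries := 5 (no value, default fills)
  writer audit.age: unmatched, discarded
  seq := 5
  writer score: unmatched, discarded
  writer verified: unmatched, discarded
  => decoded: {"status": "EMAIL", "tags": [0.25, 10.0], "audit": {"city": null, "checksum": 0x1A2B, "retries": 5}, "seq": 5}
checking off the Order differences that do not matter here:
  added field score to record Order: optional float32, tag 8 (in v2 it sits immediately before tags) -> inert under this dialect — no rule fires on Order and the result does not move
  renamed field retries to age in record Geo -> inert under this dialect — no rule fires on Order and the result does not move
  added field verified to record Order: required bool, tag 34 (in v2 it sits immediately before tags) -> schema-level compatibility only; this Order value's decode is unchanged
  field tags in record Order: required changed to optional -> schema-level compatibility only; this Order value's decode is unchanged


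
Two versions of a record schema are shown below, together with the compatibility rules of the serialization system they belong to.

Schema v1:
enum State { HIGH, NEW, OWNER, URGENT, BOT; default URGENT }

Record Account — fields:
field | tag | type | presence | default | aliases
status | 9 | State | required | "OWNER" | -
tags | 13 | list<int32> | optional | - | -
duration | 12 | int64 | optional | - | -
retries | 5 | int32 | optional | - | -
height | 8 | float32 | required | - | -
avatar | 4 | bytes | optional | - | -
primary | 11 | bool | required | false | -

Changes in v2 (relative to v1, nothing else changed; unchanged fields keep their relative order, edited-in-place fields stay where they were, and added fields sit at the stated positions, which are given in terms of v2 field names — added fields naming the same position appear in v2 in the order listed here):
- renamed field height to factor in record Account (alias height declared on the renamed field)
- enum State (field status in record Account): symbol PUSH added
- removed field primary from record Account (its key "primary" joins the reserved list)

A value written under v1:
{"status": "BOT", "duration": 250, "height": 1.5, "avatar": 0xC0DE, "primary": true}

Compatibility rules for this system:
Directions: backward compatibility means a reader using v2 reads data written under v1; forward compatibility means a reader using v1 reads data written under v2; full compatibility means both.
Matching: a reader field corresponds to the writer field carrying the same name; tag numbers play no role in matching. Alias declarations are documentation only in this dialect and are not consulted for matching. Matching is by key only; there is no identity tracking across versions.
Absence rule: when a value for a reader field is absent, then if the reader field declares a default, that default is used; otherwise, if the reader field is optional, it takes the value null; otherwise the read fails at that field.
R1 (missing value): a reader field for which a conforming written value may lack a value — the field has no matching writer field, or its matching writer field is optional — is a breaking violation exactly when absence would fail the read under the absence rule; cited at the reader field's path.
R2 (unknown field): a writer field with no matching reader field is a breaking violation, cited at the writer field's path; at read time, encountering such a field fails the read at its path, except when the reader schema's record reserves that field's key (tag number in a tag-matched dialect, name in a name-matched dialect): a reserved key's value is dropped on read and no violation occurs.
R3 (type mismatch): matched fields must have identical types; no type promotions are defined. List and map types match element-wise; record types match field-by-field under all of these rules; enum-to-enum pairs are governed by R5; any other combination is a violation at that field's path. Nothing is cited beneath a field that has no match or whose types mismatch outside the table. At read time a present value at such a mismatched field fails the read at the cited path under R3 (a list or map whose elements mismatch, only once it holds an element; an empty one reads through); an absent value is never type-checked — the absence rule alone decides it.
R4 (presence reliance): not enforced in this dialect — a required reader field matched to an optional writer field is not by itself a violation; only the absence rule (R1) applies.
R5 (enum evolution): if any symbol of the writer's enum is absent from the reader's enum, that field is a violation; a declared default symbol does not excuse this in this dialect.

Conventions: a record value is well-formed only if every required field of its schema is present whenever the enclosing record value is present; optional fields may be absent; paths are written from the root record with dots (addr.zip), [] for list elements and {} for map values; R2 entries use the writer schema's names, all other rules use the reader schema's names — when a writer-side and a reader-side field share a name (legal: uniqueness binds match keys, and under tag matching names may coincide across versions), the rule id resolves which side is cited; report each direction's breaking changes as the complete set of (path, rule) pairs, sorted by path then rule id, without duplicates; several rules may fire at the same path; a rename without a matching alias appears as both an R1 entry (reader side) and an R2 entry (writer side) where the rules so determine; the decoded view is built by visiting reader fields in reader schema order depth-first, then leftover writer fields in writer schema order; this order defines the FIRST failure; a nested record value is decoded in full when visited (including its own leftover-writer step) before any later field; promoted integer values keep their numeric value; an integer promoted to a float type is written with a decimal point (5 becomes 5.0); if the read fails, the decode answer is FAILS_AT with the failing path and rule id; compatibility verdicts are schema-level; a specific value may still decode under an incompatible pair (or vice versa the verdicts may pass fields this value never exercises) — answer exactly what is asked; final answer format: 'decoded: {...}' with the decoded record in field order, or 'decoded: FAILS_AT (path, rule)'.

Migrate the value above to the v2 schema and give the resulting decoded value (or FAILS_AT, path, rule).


arrows below run writer -> reader for Account
decoding the Account value with the v2 reader:
  status := "BOT"
  tags := null (absent, optional -> null)
  duration := 250
  retries := null (absent, optional -> null)
  read fails at factor under R1 (no fill)
  => FAILS_AT (factor, R1)
remaining Account differences; none change what is asked:
  enum State (field status in record Account): symbol PUSH added -> a verdict-level change on Account — the shown value reads the same
  removed field primary from record Account (its key "primary" joins the reserved list) -> inert under this dialect — no rule fires on Account and the result does not move

decoded: FAILS_AT (factor, R1)


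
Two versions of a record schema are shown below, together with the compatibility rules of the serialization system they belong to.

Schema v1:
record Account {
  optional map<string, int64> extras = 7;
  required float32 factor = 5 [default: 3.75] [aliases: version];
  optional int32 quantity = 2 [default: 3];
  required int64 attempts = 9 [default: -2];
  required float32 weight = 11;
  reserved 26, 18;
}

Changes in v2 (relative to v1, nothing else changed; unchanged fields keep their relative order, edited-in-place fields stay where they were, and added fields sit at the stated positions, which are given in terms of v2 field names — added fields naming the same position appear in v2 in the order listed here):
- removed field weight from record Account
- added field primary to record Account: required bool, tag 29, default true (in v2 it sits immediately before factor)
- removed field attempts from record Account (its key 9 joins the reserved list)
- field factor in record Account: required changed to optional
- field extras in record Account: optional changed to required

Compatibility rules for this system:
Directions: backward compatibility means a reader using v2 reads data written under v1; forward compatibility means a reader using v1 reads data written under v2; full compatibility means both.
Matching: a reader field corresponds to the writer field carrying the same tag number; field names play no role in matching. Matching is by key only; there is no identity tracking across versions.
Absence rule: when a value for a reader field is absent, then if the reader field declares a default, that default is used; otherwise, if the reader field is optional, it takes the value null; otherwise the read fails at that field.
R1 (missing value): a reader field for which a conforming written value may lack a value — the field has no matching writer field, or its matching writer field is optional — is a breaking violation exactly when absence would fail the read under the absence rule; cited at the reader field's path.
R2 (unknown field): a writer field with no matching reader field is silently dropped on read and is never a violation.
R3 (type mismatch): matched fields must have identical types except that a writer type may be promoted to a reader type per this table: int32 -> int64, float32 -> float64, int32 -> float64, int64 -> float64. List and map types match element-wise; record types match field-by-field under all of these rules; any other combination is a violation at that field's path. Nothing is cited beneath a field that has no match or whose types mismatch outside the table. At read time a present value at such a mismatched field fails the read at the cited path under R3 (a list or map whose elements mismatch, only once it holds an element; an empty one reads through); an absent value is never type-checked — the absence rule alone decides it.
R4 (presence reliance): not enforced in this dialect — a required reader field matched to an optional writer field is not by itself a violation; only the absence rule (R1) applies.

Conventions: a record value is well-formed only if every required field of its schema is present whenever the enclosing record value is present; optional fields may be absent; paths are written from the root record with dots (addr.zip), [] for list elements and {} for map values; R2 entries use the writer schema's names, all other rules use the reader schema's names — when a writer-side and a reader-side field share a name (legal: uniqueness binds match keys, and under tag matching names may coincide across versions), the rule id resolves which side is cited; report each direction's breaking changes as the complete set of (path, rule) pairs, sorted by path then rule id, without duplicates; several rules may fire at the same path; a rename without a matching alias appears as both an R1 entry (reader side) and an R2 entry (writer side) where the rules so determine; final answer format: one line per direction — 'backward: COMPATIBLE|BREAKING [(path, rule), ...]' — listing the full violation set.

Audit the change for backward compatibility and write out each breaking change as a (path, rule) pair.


backward: BREAKING [(extras, R1)]

arrows below run writer -> reader for Account
backward on Account — v2 reading data written by v1:
  writer optional, map<string, int64> -> map<string, int64>: reader extras maps from writer extras
  primary has no writer counterpart
  writer required, float32 -> float32: reader factor maps from writer factor
  writer optional, int32 -> int32: reader quantity maps from writer quantity
  attempts (writer side), unknown to reader
  weight (writer side), unknown to reader
  R1 fires at extras
  => backward verdict for Account: BREAKING, 1 violation(s)
remaining Account differences; none change what is asked:
  removed field weight from record Account -> matters only for Account's forward compatibility — outside the asked direction
  added field primary to record Account: required bool, tag 29, default true (in v2 it sits immediately before factor) -> triggers nothing under Account's printed rules — same verdict
  removed field attempts from record Account (its key 9 joins the reserved list) -> triggers nothing under Account's printed rules — same verdict
  field factor in record Account: required changed to optional -> triggers nothing under Account's printed rules — same verdict


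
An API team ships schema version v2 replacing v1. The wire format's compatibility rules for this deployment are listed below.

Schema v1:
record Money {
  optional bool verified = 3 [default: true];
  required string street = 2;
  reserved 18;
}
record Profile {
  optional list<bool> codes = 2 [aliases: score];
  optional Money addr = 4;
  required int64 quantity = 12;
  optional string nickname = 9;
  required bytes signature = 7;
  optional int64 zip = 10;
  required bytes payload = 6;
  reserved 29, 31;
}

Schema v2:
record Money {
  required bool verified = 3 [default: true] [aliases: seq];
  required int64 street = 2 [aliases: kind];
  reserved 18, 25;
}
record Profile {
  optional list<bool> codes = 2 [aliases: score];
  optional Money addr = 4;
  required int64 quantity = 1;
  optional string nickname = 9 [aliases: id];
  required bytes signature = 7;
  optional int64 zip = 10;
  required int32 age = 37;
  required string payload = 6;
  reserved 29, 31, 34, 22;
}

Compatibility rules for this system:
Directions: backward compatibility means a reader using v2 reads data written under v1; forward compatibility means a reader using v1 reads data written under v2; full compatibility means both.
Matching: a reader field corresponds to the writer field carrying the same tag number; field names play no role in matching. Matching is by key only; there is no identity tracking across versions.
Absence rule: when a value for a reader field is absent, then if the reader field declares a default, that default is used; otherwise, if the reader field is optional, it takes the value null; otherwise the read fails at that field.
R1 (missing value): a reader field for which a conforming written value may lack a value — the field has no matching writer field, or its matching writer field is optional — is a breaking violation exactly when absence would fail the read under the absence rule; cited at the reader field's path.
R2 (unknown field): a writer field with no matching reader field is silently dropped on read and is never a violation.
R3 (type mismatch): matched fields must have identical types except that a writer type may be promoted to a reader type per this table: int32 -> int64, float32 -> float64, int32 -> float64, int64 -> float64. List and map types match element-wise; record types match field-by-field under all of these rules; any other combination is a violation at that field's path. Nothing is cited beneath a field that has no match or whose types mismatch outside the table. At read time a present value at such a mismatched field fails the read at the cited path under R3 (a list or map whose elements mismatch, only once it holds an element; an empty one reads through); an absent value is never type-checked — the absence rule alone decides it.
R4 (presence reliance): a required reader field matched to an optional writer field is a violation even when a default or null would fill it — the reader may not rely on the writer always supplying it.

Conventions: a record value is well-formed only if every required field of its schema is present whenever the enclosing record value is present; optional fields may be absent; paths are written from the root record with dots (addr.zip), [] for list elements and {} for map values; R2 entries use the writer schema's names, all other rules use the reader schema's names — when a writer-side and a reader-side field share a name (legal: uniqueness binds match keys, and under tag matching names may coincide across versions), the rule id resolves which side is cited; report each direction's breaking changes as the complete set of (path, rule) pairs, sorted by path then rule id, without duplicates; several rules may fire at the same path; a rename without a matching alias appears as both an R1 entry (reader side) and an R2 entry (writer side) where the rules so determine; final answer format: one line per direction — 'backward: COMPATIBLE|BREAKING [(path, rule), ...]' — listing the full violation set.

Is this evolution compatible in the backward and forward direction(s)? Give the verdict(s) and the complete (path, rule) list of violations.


arrows below run writer -> reader for Profile
checking backward for Profile: reader v2 against writer v1:
  codes <- codes (list<bool> -> list<bool>, writer optional)
  addr <- addr (Money -> Money, writer optional)
  quantity: no writer match
  nickname <- nickname (string -> string, writer optional)
  signature <- signature (bytes -> bytes, writer required)
  zip <- zip (int64 -> int64, writer optional)
  age: no writer match
  payload <- payload (bytes -> string, writer required)
  writer quantity: unknown to reader
  addr.verified <- addr.verified (bool -> bool, writer optional)
  addr.street <- addr.street (string -> int64, writer required)
  violation R3 at addr.street
  violation R4 at addr.verified
  violation R1 at age
  violation R3 at payload
  violation R1 at quantity
  backward on Profile therefore BREAKING (5)
checking forward for Profile: reader v1 against writer v2:
  codes <- codes (list<bool> -> list<bool>, writer optional)
  addr <- addr (Money -> Money, writer optional)
  quantity: no writer match
  nickname <- nickname (string -> string, writer optional)
  signature <- signature (bytes -> bytes, writer required)
  zip <- zip (int64 -> int64, writer optional)
  payload <- payload (string -> bytes, writer required)
  writer quantity: unknown to reader
  writer age: unknown to reader
  addr.verified <- addr.verified (bool -> bool, writer required)
  addr.street <- addr.street (int64 -> string, writer required)
  violation R3 at addr.street
  violation R3 at payload
  violation R1 at quantity
  forward on Profile therefore BREAKING (3)

backward: BREAKING [(addr.street, R3), (addr.verified, R4), (age, R1), (payload, R3), (quantity, R1)]; forward: BREAKING [(addr.street, R3), (payload, R3), (quantity, R1)]


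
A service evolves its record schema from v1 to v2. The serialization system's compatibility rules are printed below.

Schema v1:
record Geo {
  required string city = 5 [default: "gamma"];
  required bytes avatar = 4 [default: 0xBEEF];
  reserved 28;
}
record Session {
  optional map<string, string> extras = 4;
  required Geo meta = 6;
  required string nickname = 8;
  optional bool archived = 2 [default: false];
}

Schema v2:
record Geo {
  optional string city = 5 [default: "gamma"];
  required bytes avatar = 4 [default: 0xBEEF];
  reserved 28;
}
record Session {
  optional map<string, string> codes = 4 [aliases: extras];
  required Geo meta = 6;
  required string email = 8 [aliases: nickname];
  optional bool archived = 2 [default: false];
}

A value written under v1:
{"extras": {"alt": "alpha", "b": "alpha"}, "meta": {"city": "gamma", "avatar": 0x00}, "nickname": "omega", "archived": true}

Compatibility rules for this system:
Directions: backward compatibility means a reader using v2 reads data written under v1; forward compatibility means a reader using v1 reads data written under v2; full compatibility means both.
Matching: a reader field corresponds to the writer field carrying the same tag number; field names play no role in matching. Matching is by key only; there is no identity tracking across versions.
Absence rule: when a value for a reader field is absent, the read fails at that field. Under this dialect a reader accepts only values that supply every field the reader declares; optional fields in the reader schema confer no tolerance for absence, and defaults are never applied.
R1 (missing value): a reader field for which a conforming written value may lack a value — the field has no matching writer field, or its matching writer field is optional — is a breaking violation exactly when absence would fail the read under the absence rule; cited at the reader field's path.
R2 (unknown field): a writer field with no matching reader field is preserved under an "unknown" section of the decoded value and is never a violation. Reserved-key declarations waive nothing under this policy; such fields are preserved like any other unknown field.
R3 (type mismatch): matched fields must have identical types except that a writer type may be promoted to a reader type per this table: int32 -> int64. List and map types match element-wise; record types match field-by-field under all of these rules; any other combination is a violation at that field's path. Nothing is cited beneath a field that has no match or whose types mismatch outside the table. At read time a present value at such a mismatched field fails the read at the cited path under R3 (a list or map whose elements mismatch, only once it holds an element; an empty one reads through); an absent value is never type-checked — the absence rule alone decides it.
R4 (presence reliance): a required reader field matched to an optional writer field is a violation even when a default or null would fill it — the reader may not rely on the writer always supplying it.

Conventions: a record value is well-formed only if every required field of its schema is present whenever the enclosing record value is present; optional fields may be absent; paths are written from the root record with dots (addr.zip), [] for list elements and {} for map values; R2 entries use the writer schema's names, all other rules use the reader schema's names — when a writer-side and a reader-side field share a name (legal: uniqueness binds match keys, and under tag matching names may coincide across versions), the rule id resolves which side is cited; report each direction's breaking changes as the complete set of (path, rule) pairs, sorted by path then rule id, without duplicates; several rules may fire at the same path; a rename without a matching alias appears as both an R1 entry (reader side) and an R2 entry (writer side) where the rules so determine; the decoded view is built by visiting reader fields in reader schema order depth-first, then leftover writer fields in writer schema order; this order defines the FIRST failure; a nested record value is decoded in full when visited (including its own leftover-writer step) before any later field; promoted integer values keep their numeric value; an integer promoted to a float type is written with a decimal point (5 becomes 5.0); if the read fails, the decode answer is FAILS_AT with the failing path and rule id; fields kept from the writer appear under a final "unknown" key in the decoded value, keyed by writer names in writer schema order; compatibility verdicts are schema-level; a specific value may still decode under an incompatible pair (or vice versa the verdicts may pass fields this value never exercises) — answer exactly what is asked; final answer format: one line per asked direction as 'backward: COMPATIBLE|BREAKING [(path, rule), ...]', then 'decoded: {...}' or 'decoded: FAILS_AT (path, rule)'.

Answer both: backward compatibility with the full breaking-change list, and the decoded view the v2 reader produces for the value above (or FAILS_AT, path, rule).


the writer's type comes first in each Session pair
checking backward for Session: reader v2 against writer v1:
  map<string, string> -> map<string, string>, writer optional: codes aligns to extras
  Geo -> Geo, writer required: meta aligns to meta
  string -> string, writer required: email aligns to nickname
  bool -> bool, writer optional: archived aligns to archived
  string -> string, writer required: meta.city aligns to meta.city
  bytes -> bytes, writer required: meta.avatar aligns to meta.avatar
  R1 fires at archived
  R1 fires at codes
  => backward: BREAKING (2)
decode walk for Session under reader schema v2:
  codes := {"alt": "alpha", "b": "alpha"} (from writer extras)
  meta.city := "gamma"
  meta.avatar := 0x00
  email := "omega" (from writer nickname)
  archived := true
  => decoded: {"codes": {"alt": "alpha", "b": "alpha"}, "meta": {"city": "gamma", "avatar": 0x00}, "email": "omega", "archived": true}
remaining Session differences; none change what is asked:
  field city in record Geo: required changed to optional -> fires only in the forward direction of Session, which is not asked here

backward: BREAKING [(archived, R1), (codes, R1)]; decoded: {"codes": {"alt": "alpha", "b": "alpha"}, "meta": {"city": "gamma", "avatar": 0x00}, "email": "omega", "archived": true}


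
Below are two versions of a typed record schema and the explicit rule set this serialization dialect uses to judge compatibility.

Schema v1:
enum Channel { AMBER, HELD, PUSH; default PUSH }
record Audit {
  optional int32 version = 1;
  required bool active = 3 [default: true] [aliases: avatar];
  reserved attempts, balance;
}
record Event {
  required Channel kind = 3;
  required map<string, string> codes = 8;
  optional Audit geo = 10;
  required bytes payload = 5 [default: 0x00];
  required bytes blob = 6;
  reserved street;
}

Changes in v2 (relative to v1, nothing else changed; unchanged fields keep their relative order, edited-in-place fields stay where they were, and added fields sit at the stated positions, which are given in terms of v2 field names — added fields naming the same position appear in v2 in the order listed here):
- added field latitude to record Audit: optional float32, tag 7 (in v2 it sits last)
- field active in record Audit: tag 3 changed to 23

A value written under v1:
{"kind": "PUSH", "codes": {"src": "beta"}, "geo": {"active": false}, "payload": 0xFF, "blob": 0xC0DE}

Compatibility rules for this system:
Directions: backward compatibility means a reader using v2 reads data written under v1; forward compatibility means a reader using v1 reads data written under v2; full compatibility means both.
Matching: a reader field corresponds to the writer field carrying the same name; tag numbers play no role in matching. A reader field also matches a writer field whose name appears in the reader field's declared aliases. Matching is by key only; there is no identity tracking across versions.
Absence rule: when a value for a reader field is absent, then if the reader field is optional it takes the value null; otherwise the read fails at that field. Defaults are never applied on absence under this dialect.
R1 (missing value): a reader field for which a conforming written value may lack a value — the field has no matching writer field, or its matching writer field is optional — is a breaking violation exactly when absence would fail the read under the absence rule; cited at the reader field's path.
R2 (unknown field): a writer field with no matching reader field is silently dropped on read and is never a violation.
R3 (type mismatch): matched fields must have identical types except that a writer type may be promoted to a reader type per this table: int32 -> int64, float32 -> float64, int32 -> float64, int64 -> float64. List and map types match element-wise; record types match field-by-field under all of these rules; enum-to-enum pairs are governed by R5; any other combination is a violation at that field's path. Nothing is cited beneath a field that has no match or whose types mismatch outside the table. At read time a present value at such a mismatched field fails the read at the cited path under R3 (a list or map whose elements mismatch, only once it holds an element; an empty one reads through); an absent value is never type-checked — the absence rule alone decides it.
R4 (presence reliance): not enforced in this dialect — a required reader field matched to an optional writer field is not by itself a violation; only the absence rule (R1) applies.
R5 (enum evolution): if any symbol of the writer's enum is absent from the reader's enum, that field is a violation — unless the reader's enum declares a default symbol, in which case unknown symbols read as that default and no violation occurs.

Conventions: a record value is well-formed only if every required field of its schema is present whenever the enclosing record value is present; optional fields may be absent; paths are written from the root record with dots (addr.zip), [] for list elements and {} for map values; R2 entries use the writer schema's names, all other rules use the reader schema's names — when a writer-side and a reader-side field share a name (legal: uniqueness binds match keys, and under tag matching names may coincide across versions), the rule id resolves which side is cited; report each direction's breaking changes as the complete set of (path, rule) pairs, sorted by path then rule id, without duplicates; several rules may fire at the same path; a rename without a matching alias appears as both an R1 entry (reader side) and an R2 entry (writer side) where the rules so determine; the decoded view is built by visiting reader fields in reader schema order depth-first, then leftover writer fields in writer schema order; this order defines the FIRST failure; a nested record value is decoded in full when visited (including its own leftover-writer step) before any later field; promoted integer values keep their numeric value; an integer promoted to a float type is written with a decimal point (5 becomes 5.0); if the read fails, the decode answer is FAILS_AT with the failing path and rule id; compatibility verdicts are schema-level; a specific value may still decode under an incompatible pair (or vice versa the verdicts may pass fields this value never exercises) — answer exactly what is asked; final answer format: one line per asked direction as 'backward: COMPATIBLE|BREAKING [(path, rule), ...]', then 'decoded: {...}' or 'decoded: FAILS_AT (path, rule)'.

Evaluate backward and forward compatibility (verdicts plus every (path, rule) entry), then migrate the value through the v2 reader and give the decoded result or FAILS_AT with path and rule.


backward: COMPATIBLE []; forward: COMPATIBLE []; decoded: {"kind": "PUSH", "codes": {"src": "beta"}, "geo": {"version": null, "active": false, "latitude": null}, "payload": 0xFF, "blob": 0xC0DE}

each type pair in Event: writer, then reader
backward analysis of Event with v2 as reader and v1 as writer:
  kind: paired with writer kind (Channel -> Channel; writer required)
  codes: paired with writer codes (map<string, string> -> map<string, string>; writer required)
  geo: paired with writer geo (Audit -> Audit; writer optional)
  payload: paired with writer payload (bytes -> bytes; writer required)
  blob: paired with writer blob (bytes -> bytes; writer required)
  geo.version: paired with writer geo.version (int32 -> int32; writer optional)
  geo.active: paired with writer geo.active (bool -> bool; writer required)
  geo.latitude has no writer counterpart
  nothing fires on Event: backward is COMPATIBLE
forward analysis of Event with v1 as reader and v2 as writer:
  kind: paired with writer kind (Channel -> Channel; writer required)
  codes: paired with writer codes (map<string, string> -> map<string, string>; writer required)
  geo: paired with writer geo (Audit -> Audit; writer optional)
  payload: paired with writer payload (bytes -> bytes; writer required)
  blob: paired with writer blob (bytes -> bytes; writer required)
  geo.version: paired with writer geo.version (int32 -> int32; writer optional)
  geo.active: paired with writer geo.active (bool -> bool; writer required)
  geo.latitude (writer side), unknown to reader
  nothing fires on Event: forward is COMPATIBLE
decode (reader v2):
  kind := "PUSH"
  codes := {"src": "beta"}
  geo.version := null (absent, optional -> null)
  geo.active := false
  geo.latitude := null (absent, optional -> null)
  payload := 0xFF
  blob := 0xC0DE
  => decoded: {"kind": "PUSH", "codes": {"src": "beta"}, "geo": {"version": null, "active": false, "latitude": null}, "payload": 0xFF, "blob": 0xC0DE}


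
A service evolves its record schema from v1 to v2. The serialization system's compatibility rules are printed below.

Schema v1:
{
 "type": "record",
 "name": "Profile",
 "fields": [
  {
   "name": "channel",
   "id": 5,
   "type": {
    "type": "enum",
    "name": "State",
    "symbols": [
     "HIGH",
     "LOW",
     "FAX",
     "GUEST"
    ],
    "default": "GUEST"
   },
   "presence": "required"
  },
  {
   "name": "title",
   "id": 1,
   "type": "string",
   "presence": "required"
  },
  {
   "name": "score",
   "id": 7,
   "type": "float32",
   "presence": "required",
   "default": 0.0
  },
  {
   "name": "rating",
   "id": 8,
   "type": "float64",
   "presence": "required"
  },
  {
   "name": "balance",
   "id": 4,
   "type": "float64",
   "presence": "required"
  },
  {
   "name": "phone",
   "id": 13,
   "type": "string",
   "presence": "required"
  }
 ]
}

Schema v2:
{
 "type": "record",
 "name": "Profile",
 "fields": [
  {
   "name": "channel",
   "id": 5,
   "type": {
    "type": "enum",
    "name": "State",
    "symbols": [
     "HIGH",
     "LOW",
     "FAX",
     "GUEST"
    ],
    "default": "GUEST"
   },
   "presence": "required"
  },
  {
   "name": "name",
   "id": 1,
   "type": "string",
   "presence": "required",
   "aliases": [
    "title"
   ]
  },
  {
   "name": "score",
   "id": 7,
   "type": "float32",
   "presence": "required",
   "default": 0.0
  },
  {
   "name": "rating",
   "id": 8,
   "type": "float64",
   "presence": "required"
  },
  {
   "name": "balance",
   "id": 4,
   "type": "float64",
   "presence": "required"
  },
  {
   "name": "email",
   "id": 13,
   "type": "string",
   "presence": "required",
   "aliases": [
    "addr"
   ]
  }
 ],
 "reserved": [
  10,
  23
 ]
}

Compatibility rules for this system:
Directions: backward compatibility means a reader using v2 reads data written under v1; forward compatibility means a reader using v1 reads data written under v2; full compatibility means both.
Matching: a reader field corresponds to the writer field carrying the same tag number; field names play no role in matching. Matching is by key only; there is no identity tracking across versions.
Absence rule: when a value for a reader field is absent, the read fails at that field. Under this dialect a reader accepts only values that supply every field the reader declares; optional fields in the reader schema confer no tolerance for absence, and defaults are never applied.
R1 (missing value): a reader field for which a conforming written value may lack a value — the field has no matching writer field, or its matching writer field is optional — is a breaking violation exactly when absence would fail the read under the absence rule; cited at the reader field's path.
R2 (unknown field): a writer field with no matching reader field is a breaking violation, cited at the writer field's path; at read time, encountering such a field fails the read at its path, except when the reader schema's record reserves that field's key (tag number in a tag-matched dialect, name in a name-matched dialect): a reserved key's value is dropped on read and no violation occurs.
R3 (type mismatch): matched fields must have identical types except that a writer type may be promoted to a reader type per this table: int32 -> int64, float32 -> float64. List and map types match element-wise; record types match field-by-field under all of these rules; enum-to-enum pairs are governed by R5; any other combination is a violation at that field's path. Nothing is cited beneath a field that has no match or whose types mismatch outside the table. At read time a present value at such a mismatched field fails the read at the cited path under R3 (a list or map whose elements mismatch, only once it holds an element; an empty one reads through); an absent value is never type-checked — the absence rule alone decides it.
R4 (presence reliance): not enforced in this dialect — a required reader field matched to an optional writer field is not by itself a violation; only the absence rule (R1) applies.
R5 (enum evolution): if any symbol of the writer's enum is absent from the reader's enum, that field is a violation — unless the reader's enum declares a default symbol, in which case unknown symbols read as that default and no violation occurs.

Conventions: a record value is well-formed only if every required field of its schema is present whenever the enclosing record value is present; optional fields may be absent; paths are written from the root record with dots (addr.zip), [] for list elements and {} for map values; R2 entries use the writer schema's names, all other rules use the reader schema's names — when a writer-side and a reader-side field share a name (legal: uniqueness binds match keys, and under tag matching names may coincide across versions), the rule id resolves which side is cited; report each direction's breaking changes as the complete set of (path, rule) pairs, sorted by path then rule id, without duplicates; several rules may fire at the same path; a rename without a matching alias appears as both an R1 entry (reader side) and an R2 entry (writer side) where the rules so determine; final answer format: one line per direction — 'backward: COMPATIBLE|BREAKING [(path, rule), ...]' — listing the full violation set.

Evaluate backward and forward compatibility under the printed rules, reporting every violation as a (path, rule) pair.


the writer's type comes first in each Profile pair
backward pass over Profile, reader schema v2, writer schema v1:
  channel: State -> State, writer required; from channel
  name: string -> string, writer required; from title
  score: float32 -> float32, writer required; from score
  rating: float64 -> float64, writer required; from rating
  balance: float64 -> float64, writer required; from balance
  email: string -> string, writer required; from phone
  => no violations; backward on Profile: COMPATIBLE
forward pass over Profile, reader schema v1, writer schema v2:
  channel: State -> State, writer required; from channel
  title: string -> string, writer required; from name
  score: float32 -> float32, writer required; from score
  rating: float64 -> float64, writer required; from rating
  balance: float64 -> float64, writer required; from balance
  phone: string -> string, writer required; from email
  => no violations; forward on Profile: COMPATIBLE

backward: COMPATIBLE []; forward: COMPATIBLE []
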